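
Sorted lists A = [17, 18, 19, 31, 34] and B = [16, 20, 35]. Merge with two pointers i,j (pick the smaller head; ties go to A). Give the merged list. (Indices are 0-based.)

[i=0,j=0] A[i]=17>B[j]=16 take 16 → j++
[i=0,j=1] A[i]=17<=B[j]=20 take 17 → i++
[i=1,j=1] A[i]=18<=B[j]=20 take 18 → i++
[i=2,j=1] A[i]=19<=B[j]=20 take 19 → i++
[i=3,j=1] A[i]=31>B[j]=20 take 20 → j++
[i=3,j=2] A[i]=31<=B[j]=35 take 31 → i++
[i=4,j=2] A[i]=34<=B[j]=35 take 34 → i++
[i=5,j=2] A done, take B[j]=35 → j++

[16, 17, 18, 19, 20, 31, 34, 35]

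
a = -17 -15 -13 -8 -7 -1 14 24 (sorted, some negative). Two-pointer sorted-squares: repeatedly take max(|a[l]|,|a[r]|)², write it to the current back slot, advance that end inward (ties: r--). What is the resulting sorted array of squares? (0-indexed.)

l=0 r=7: |-17|<=|24| out[7]=576, r--
l=0 r=6: |-17|>|14| out[6]=289, l++
l=1 r=6: |-15|>|14| out[5]=225, l++
l=2 r=6: |-13|<=|14| out[4]=196, r--
l=2 r=5: |-13|>|-1| out[3]=169, l++
l=3 r=5: |-8|>|-1| out[2]=64, l++
l=4 r=5: |-7|>|-1| out[1]=49, l++
l=5 r=5: |-1|<=|-1| out[0]=1, r--

[1, 49, 64, 169, 196, 225, 289, 576]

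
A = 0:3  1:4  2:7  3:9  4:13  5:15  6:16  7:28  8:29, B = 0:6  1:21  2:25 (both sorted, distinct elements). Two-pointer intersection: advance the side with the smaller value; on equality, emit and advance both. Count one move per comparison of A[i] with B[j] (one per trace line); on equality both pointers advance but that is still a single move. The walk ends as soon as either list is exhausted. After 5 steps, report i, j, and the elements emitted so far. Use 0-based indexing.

i=4, j=1, emitted=[]

i=0 j=0: 3<6, i++
i=1 j=0: 4<6, i++
i=2 j=0: 7>6, j++
i=2 j=1: 7<21, i++
i=3 j=1: 9<21, i++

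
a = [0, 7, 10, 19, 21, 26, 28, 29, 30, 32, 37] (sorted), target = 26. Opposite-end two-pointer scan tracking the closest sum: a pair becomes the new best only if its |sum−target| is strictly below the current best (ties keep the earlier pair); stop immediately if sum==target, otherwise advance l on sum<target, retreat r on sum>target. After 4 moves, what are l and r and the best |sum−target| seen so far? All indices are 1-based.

l=1 r=11: 0+37=37 d=11 *, r--
l=1 r=10: 0+32=32 d=6 *, r--
l=1 r=9: 0+30=30 d=4 *, r--
l=1 r=8: 0+29=29 d=3 *, r--

l=1, r=7, best |Δ|=3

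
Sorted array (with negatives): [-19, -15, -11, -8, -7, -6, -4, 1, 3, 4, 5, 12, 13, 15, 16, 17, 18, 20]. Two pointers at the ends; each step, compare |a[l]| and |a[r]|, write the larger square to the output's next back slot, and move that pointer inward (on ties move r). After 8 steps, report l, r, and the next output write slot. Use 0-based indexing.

[0,17] |-19|<=|20| out[17]=400 → r--
[0,16] |-19|>|18| out[16]=361 → l++
[1,16] |-15|<=|18| out[15]=324 → r--
[1,15] |-15|<=|17| out[14]=289 → r--
[1,14] |-15|<=|16| out[13]=256 → r--
[1,13] |-15|<=|15| out[12]=225 → r--
[1,12] |-15|>|13| out[11]=225 → l++
[2,12] |-11|<=|13| out[10]=169 → r--

l=2, r=11, next write slot=9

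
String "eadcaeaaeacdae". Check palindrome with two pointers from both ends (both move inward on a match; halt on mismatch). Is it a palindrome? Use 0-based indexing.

l=0 r=13: 'e'=='e', l++,r--
l=1 r=12: 'a'=='a', l++,r--
l=2 r=11: 'd'=='d', l++,r--
l=3 r=10: 'c'=='c', l++,r--
l=4 r=9: 'a'=='a', l++,r--
l=5 r=8: 'e'=='e', l++,r--
l=6 r=7: 'a'=='a', l++,r--

palindrome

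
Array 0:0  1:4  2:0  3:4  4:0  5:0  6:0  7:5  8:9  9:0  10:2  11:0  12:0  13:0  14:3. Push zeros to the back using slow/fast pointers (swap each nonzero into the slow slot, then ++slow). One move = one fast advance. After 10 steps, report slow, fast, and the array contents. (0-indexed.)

slow=0 fast=0: a[fast]=0, fast++
slow=0 fast=1: a[fast]=4≠0 swap→a[0]=4, slow++,fast++
slow=1 fast=2: a[fast]=0, fast++
slow=1 fast=3: a[fast]=4≠0 swap→a[1]=4, slow++,fast++
slow=2 fast=4: a[fast]=0, fast++
slow=2 fast=5: a[fast]=0, fast++
slow=2 fast=6: a[fast]=0, fast++
slow=2 fast=7: a[fast]=5≠0 swap→a[2]=5, slow++,fast++
slow=3 fast=8: a[fast]=9≠0 swap→a[3]=9, slow++,fast++
slow=4 fast=9: a[fast]=0, fast++

slow=4, fast=10, a=[4, 4, 5, 9, 0, 0, 0, 0, 0, 0, 2, 0, 0, 0, 3]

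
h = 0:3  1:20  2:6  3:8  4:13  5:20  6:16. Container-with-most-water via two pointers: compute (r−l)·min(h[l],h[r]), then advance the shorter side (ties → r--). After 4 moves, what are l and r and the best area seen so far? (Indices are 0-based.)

[0,6] min(3,16)*6=18 best=18 * → l++
[1,6] min(20,16)*5=80 best=80 * → r--
[1,5] min(20,20)*4=80 best=80 → r--
[1,4] min(20,13)*3=39 best=80 → r--

l=1, r=3, best area=80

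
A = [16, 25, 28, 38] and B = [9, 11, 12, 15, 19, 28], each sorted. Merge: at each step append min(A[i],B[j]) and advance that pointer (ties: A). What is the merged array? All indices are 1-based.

[i=1,j=1] A[i]=16>B[j]=9 take 9 → j++
[i=1,j=2] A[i]=16>B[j]=11 take 11 → j++
[i=1,j=3] A[i]=16>B[j]=12 take 12 → j++
[i=1,j=4] A[i]=16>B[j]=15 take 15 → j++
[i=1,j=5] A[i]=16<=B[j]=19 take 16 → i++
[i=2,j=5] A[i]=25>B[j]=19 take 19 → j++
[i=2,j=6] A[i]=25<=B[j]=28 take 25 → i++
[i=3,j=6] A[i]=28<=B[j]=28 take 28 → i++
[i=4,j=6] A[i]=38>B[j]=28 take 28 → j++
[i=4,j=7] B done, take A[i]=38 → i++

[9, 11, 12, 15, 16, 19, 25, 28, 28, 38]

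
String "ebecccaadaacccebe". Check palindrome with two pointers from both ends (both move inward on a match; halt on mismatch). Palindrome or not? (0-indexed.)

palindrome

l=0 r=16: 'e'=='e', l++,r--
l=1 r=15: 'b'=='b', l++,r--
l=2 r=14: 'e'=='e', l++,r--
l=3 r=13: 'c'=='c', l++,r--
l=4 r=12: 'c'=='c', l++,r--
l=5 r=11: 'c'=='c', l++,r--
l=6 r=10: 'a'=='a', l++,r--
l=7 r=9: 'a'=='a', l++,r--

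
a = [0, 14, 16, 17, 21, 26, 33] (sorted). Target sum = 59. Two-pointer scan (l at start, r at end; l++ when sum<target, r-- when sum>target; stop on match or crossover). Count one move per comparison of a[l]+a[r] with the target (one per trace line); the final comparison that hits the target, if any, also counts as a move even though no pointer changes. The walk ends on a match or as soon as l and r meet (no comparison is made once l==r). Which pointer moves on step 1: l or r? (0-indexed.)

[0,6] 0+33=33 <59 → l++

l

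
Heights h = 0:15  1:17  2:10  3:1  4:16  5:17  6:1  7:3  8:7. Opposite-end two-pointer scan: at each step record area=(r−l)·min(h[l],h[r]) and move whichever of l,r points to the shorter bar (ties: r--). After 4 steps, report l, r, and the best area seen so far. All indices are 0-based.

l=1, r=5, best area=75

[0,8] min(15,7)*8=56 best=56 * → r--
[0,7] min(15,3)*7=21 best=56 → r--
[0,6] min(15,1)*6=6 best=56 → r--
[0,5] min(15,17)*5=75 best=75 * → l++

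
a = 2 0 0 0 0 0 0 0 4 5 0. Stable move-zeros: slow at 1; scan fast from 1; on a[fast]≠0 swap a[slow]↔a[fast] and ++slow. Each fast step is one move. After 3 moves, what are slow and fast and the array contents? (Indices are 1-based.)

(s=1,f=1) a[fast]=2≠0 swap→a[1]=2 → slow++,fast++
(s=2,f=2) a[fast]=0 → fast++
(s=2,f=3) a[fast]=0 → fast++

slow=2, fast=4, a=[2, 0, 0, 0, 0, 0, 0, 0, 4, 5, 0]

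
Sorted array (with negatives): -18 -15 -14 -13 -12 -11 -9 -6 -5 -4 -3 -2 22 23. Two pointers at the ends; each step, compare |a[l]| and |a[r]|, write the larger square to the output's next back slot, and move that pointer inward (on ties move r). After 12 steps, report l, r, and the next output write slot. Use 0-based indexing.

l=10, r=11, next write slot=1

l=0 r=13: |-18|<=|23| out[13]=529, r--
l=0 r=12: |-18|<=|22| out[12]=484, r--
l=0 r=11: |-18|>|-2| out[11]=324, l++
l=1 r=11: |-15|>|-2| out[10]=225, l++
l=2 r=11: |-14|>|-2| out[9]=196, l++
l=3 r=11: |-13|>|-2| out[8]=169, l++
l=4 r=11: |-12|>|-2| out[7]=144, l++
l=5 r=11: |-11|>|-2| out[6]=121, l++
l=6 r=11: |-9|>|-2| out[5]=81, l++
l=7 r=11: |-6|>|-2| out[4]=36, l++
l=8 r=11: |-5|>|-2| out[3]=25, l++
l=9 r=11: |-4|>|-2| out[2]=16, l++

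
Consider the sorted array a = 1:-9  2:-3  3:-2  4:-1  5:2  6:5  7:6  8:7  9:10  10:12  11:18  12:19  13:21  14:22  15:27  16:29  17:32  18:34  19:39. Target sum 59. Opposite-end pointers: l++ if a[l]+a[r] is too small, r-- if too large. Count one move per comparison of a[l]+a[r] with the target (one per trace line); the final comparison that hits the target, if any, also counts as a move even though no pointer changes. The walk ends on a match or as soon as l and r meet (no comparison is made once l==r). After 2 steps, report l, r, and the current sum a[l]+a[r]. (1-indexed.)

l=3, r=19, sum=37

l=1 r=19: -9+39=30 <59, l++
l=2 r=19: -3+39=36 <59, l++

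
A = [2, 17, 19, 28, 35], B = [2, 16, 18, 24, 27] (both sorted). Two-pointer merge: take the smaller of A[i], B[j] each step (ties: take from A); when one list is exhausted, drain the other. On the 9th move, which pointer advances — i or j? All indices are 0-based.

i

i=0 j=0: A[i]=2<=B[j]=2 take 2, i++
i=1 j=0: A[i]=17>B[j]=2 take 2, j++
i=1 j=1: A[i]=17>B[j]=16 take 16, j++
i=1 j=2: A[i]=17<=B[j]=18 take 17, i++
i=2 j=2: A[i]=19>B[j]=18 take 18, j++
i=2 j=3: A[i]=19<=B[j]=24 take 19, i++
i=3 j=3: A[i]=28>B[j]=24 take 24, j++
i=3 j=4: A[i]=28>B[j]=27 take 27, j++
i=3 j=5: B done, take A[i]=28, i++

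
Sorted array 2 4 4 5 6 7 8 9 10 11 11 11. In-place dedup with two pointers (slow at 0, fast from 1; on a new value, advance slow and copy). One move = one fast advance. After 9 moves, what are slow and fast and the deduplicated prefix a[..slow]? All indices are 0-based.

(s=0,f=1) a[fast]=4≠a[slow]=2 write a[1]=4 → slow++,fast++
(s=1,f=2) a[fast]=4=a[slow] dup → fast++
(s=1,f=3) a[fast]=5≠a[slow]=4 write a[2]=5 → slow++,fast++
(s=2,f=4) a[fast]=6≠a[slow]=5 write a[3]=6 → slow++,fast++
(s=3,f=5) a[fast]=7≠a[slow]=6 write a[4]=7 → slow++,fast++
(s=4,f=6) a[fast]=8≠a[slow]=7 write a[5]=8 → slow++,fast++
(s=5,f=7) a[fast]=9≠a[slow]=8 write a[6]=9 → slow++,fast++
(s=6,f=8) a[fast]=10≠a[slow]=9 write a[7]=10 → slow++,fast++
(s=7,f=9) a[fast]=11≠a[slow]=10 write a[8]=11 → slow++,fast++

slow=8, fast=10, prefix=[2, 4, 5, 6, 7, 8, 9, 10, 11]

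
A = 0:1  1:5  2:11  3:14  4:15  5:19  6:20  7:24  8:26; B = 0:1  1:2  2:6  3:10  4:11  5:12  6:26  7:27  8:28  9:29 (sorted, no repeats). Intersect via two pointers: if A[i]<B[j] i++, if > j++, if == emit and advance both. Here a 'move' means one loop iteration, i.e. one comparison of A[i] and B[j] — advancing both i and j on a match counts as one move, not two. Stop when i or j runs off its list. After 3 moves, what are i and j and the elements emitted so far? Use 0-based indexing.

i=2, j=2, emitted=[1]

i=0 j=0: 1==1 emit, i++,j++
i=1 j=1: 5>2, j++
i=1 j=2: 5<6, i++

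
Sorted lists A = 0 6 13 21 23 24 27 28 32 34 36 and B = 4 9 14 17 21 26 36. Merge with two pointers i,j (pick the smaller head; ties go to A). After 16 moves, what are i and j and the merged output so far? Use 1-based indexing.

[i=1,j=1] A[i]=0<=B[j]=4 take 0 → i++
[i=2,j=1] A[i]=6>B[j]=4 take 4 → j++
[i=2,j=2] A[i]=6<=B[j]=9 take 6 → i++
[i=3,j=2] A[i]=13>B[j]=9 take 9 → j++
[i=3,j=3] A[i]=13<=B[j]=14 take 13 → i++
[i=4,j=3] A[i]=21>B[j]=14 take 14 → j++
[i=4,j=4] A[i]=21>B[j]=17 take 17 → j++
[i=4,j=5] A[i]=21<=B[j]=21 take 21 → i++
[i=5,j=5] A[i]=23>B[j]=21 take 21 → j++
[i=5,j=6] A[i]=23<=B[j]=26 take 23 → i++
[i=6,j=6] A[i]=24<=B[j]=26 take 24 → i++
[i=7,j=6] A[i]=27>B[j]=26 take 26 → j++
[i=7,j=7] A[i]=27<=B[j]=36 take 27 → i++
[i=8,j=7] A[i]=28<=B[j]=36 take 28 → i++
[i=9,j=7] A[i]=32<=B[j]=36 take 32 → i++
[i=10,j=7] A[i]=34<=B[j]=36 take 34 → i++

i=11, j=7, merged so far=[0, 4, 6, 9, 13, 14, 17, 21, 21, 23, 24, 26, 27, 28, 32, 34]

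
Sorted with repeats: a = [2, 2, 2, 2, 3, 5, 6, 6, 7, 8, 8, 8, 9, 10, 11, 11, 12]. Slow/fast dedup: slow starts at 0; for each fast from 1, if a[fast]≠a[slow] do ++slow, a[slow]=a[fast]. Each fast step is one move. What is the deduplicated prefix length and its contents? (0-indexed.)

(s=0,f=1) a[fast]=2=a[slow] dup → fast++
(s=0,f=2) a[fast]=2=a[slow] dup → fast++
(s=0,f=3) a[fast]=2=a[slow] dup → fast++
(s=0,f=4) a[fast]=3≠a[slow]=2 write a[1]=3 → slow++,fast++
(s=1,f=5) a[fast]=5≠a[slow]=3 write a[2]=5 → slow++,fast++
(s=2,f=6) a[fast]=6≠a[slow]=5 write a[3]=6 → slow++,fast++
(s=3,f=7) a[fast]=6=a[slow] dup → fast++
(s=3,f=8) a[fast]=7≠a[slow]=6 write a[4]=7 → slow++,fast++
(s=4,f=9) a[fast]=8≠a[slow]=7 write a[5]=8 → slow++,fast++
(s=5,f=10) a[fast]=8=a[slow] dup → fast++
(s=5,f=11) a[fast]=8=a[slow] dup → fast++
(s=5,f=12) a[fast]=9≠a[slow]=8 write a[6]=9 → slow++,fast++
(s=6,f=13) a[fast]=10≠a[slow]=9 write a[7]=10 → slow++,fast++
(s=7,f=14) a[fast]=11≠a[slow]=10 write a[8]=11 → slow++,fast++
(s=8,f=15) a[fast]=11=a[slow] dup → fast++
(s=8,f=16) a[fast]=12≠a[slow]=11 write a[9]=12 → slow++,fast++

length 10; prefix = [2, 3, 5, 6, 7, 8, 9, 10, 11, 12]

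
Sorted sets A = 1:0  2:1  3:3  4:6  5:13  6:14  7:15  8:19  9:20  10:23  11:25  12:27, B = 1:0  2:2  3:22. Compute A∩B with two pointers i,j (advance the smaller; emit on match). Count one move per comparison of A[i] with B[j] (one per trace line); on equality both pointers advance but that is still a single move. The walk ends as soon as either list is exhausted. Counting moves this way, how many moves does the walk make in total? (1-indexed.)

11 moves

[i=1,j=1] 0==0 emit → i++,j++
[i=2,j=2] 1<2 → i++
[i=3,j=2] 3>2 → j++
[i=3,j=3] 3<22 → i++
[i=4,j=3] 6<22 → i++
[i=5,j=3] 13<22 → i++
[i=6,j=3] 14<22 → i++
[i=7,j=3] 15<22 → i++
[i=8,j=3] 19<22 → i++
[i=9,j=3] 20<22 → i++
[i=10,j=3] 23>22 → j++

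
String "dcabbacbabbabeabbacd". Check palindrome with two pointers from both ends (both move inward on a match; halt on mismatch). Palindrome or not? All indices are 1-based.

l=1 r=20: 'd'=='d', l++,r--
l=2 r=19: 'c'=='c', l++,r--
l=3 r=18: 'a'=='a', l++,r--
l=4 r=17: 'b'=='b', l++,r--
l=5 r=16: 'b'=='b', l++,r--
l=6 r=15: 'a'=='a', l++,r--
l=7 r=14: 'c'!='e', stop

not a palindrome (mismatch at 7,14)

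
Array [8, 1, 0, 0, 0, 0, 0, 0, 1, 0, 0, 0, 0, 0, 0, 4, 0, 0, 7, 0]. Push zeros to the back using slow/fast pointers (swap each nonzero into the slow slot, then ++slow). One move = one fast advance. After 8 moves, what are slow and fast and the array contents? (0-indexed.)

(s=0,f=0) a[fast]=8≠0 swap→a[0]=8 → slow++,fast++
(s=1,f=1) a[fast]=1≠0 swap→a[1]=1 → slow++,fast++
(s=2,f=2) a[fast]=0 → fast++
(s=2,f=3) a[fast]=0 → fast++
(s=2,f=4) a[fast]=0 → fast++
(s=2,f=5) a[fast]=0 → fast++
(s=2,f=6) a[fast]=0 → fast++
(s=2,f=7) a[fast]=0 → fast++

slow=2, fast=8, a=[8, 1, 0, 0, 0, 0, 0, 0, 1, 0, 0, 0, 0, 0, 0, 4, 0, 0, 7, 0]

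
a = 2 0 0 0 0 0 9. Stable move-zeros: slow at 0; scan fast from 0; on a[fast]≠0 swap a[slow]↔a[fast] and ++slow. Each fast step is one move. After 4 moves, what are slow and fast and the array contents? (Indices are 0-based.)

slow=1, fast=4, a=[2, 0, 0, 0, 0, 0, 9]

slow=0 fast=0: a[fast]=2≠0 swap→a[0]=2, slow++,fast++
slow=1 fast=1: a[fast]=0, fast++
slow=1 fast=2: a[fast]=0, fast++
slow=1 fast=3: a[fast]=0, fast++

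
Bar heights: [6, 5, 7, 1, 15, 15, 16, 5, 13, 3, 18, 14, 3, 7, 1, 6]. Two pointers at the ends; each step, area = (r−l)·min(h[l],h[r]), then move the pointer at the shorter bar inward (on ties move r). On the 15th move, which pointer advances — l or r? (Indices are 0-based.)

l=0 r=15: min(6,6)*15=90 best=90 *, r--
l=0 r=14: min(6,1)*14=14 best=90, r--
l=0 r=13: min(6,7)*13=78 best=90, l++
l=1 r=13: min(5,7)*12=60 best=90, l++
l=2 r=13: min(7,7)*11=77 best=90, r--
l=2 r=12: min(7,3)*10=30 best=90, r--
l=2 r=11: min(7,14)*9=63 best=90, l++
l=3 r=11: min(1,14)*8=8 best=90, l++
l=4 r=11: min(15,14)*7=98 best=98 *, r--
l=4 r=10: min(15,18)*6=90 best=98, l++
l=5 r=10: min(15,18)*5=75 best=98, l++
l=6 r=10: min(16,18)*4=64 best=98, l++
l=7 r=10: min(5,18)*3=15 best=98, l++
l=8 r=10: min(13,18)*2=26 best=98, l++
l=9 r=10: min(3,18)*1=3 best=98, l++

l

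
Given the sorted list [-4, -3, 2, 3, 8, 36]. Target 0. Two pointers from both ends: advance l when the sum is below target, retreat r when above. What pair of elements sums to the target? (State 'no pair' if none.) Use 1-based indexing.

(-3, 3)

l=1 r=6: -4+36=32 >0, r--
l=1 r=5: -4+8=4 >0, r--
l=1 r=4: -4+3=-1 <0, l++
l=2 r=4: -3+3=0, found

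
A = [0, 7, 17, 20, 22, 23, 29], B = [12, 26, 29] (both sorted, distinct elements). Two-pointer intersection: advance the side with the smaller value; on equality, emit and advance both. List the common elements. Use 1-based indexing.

intersection = [29]

i=1 j=1: 0<12, i++
i=2 j=1: 7<12, i++
i=3 j=1: 17>12, j++
i=3 j=2: 17<26, i++
i=4 j=2: 20<26, i++
i=5 j=2: 22<26, i++
i=6 j=2: 23<26, i++
i=7 j=2: 29>26, j++
i=7 j=3: 29==29 emit, i++,j++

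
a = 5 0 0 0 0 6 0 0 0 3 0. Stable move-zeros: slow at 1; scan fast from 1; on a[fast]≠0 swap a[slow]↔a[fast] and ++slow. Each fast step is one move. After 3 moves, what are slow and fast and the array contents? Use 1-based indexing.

slow=2, fast=4, a=[5, 0, 0, 0, 0, 6, 0, 0, 0, 3, 0]

(s=1,f=1) a[fast]=5≠0 swap→a[1]=5 → slow++,fast++
(s=2,f=2) a[fast]=0 → fast++
(s=2,f=3) a[fast]=0 → fast++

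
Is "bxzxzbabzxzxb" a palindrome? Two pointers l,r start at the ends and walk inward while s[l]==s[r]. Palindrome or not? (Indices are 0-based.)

[0,12] 'b'=='b' → l++,r--
[1,11] 'x'=='x' → l++,r--
[2,10] 'z'=='z' → l++,r--
[3,9] 'x'=='x' → l++,r--
[4,8] 'z'=='z' → l++,r--
[5,7] 'b'=='b' → l++,r--

palindrome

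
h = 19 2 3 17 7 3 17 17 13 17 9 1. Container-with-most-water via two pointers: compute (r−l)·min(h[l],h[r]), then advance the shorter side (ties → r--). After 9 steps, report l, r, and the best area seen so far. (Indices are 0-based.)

l=0, r=2, best area=153

l=0 r=11: min(19,1)*11=11 best=11 *, r--
l=0 r=10: min(19,9)*10=90 best=90 *, r--
l=0 r=9: min(19,17)*9=153 best=153 *, r--
l=0 r=8: min(19,13)*8=104 best=153, r--
l=0 r=7: min(19,17)*7=119 best=153, r--
l=0 r=6: min(19,17)*6=102 best=153, r--
l=0 r=5: min(19,3)*5=15 best=153, r--
l=0 r=4: min(19,7)*4=28 best=153, r--
l=0 r=3: min(19,17)*3=51 best=153, r--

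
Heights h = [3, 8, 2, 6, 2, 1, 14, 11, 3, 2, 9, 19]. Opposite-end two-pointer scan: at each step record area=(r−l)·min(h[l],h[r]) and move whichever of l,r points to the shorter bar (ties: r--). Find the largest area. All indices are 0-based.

max area = 80

l=0 r=11: min(3,19)*11=33 best=33 *, l++
l=1 r=11: min(8,19)*10=80 best=80 *, l++
l=2 r=11: min(2,19)*9=18 best=80, l++
l=3 r=11: min(6,19)*8=48 best=80, l++
l=4 r=11: min(2,19)*7=14 best=80, l++
l=5 r=11: min(1,19)*6=6 best=80, l++
l=6 r=11: min(14,19)*5=70 best=80, l++
l=7 r=11: min(11,19)*4=44 best=80, l++
l=8 r=11: min(3,19)*3=9 best=80, l++
l=9 r=11: min(2,19)*2=4 best=80, l++
l=10 r=11: min(9,19)*1=9 best=80, l++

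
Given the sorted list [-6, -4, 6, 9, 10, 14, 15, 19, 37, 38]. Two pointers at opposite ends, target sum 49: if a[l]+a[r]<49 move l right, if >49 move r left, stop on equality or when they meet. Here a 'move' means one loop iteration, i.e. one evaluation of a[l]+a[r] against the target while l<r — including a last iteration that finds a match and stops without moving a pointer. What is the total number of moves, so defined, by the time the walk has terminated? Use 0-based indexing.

9 moves

[0,9] -6+38=32 <49 → l++
[1,9] -4+38=34 <49 → l++
[2,9] 6+38=44 <49 → l++
[3,9] 9+38=47 <49 → l++
[4,9] 10+38=48 <49 → l++
[5,9] 14+38=52 >49 → r--
[5,8] 14+37=51 >49 → r--
[5,7] 14+19=33 <49 → l++
[6,7] 15+19=34 <49 → l++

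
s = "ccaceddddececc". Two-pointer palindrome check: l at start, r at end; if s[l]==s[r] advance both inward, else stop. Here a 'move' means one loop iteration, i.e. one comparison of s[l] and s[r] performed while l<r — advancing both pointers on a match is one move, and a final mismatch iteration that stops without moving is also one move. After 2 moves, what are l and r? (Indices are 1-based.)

[1,14] 'c'=='c' → l++,r--
[2,13] 'c'=='c' → l++,r--

l=3, r=12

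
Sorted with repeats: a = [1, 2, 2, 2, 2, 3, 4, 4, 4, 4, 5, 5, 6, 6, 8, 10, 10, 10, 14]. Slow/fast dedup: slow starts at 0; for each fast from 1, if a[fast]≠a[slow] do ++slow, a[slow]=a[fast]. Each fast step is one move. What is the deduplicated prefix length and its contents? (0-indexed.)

(s=0,f=1) a[fast]=2≠a[slow]=1 write a[1]=2 → slow++,fast++
(s=1,f=2) a[fast]=2=a[slow] dup → fast++
(s=1,f=3) a[fast]=2=a[slow] dup → fast++
(s=1,f=4) a[fast]=2=a[slow] dup → fast++
(s=1,f=5) a[fast]=3≠a[slow]=2 write a[2]=3 → slow++,fast++
(s=2,f=6) a[fast]=4≠a[slow]=3 write a[3]=4 → slow++,fast++
(s=3,f=7) a[fast]=4=a[slow] dup → fast++
(s=3,f=8) a[fast]=4=a[slow] dup → fast++
(s=3,f=9) a[fast]=4=a[slow] dup → fast++
(s=3,f=10) a[fast]=5≠a[slow]=4 write a[4]=5 → slow++,fast++
(s=4,f=11) a[fast]=5=a[slow] dup → fast++
(s=4,f=12) a[fast]=6≠a[slow]=5 write a[5]=6 → slow++,fast++
(s=5,f=13) a[fast]=6=a[slow] dup → fast++
(s=5,f=14) a[fast]=8≠a[slow]=6 write a[6]=8 → slow++,fast++
(s=6,f=15) a[fast]=10≠a[slow]=8 write a[7]=10 → slow++,fast++
(s=7,f=16) a[fast]=10=a[slow] dup → fast++
(s=7,f=17) a[fast]=10=a[slow] dup → fast++
(s=7,f=18) a[fast]=14≠a[slow]=10 write a[8]=14 → slow++,fast++

length 9; prefix = [1, 2, 3, 4, 5, 6, 8, 10, 14]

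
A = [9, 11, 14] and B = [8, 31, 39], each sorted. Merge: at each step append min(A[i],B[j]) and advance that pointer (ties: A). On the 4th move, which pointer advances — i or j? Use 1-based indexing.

i=1 j=1: A[i]=9>B[j]=8 take 8, j++
i=1 j=2: A[i]=9<=B[j]=31 take 9, i++
i=2 j=2: A[i]=11<=B[j]=31 take 11, i++
i=3 j=2: A[i]=14<=B[j]=31 take 14, i++

i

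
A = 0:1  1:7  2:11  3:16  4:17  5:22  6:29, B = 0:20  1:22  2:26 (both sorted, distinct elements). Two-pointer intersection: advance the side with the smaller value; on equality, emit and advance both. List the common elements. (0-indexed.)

intersection = [22]

i=0 j=0: 1<20, i++
i=1 j=0: 7<20, i++
i=2 j=0: 11<20, i++
i=3 j=0: 16<20, i++
i=4 j=0: 17<20, i++
i=5 j=0: 22>20, j++
i=5 j=1: 22==22 emit, i++,j++
i=6 j=2: 29>26, j++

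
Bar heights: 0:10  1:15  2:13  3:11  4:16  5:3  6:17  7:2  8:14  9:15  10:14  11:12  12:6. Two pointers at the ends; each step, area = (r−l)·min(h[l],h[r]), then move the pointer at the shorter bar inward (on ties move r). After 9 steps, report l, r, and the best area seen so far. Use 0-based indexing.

l=0 r=12: min(10,6)*12=72 best=72 *, r--
l=0 r=11: min(10,12)*11=110 best=110 *, l++
l=1 r=11: min(15,12)*10=120 best=120 *, r--
l=1 r=10: min(15,14)*9=126 best=126 *, r--
l=1 r=9: min(15,15)*8=120 best=126, r--
l=1 r=8: min(15,14)*7=98 best=126, r--
l=1 r=7: min(15,2)*6=12 best=126, r--
l=1 r=6: min(15,17)*5=75 best=126, l++
l=2 r=6: min(13,17)*4=52 best=126, l++

l=3, r=6, best area=126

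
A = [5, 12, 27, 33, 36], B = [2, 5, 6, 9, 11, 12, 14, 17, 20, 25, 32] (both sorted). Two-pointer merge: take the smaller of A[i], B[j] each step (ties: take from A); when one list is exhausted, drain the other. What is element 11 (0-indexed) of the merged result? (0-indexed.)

i=0 j=0: A[i]=5>B[j]=2 take 2, j++
i=0 j=1: A[i]=5<=B[j]=5 take 5, i++
i=1 j=1: A[i]=12>B[j]=5 take 5, j++
i=1 j=2: A[i]=12>B[j]=6 take 6, j++
i=1 j=3: A[i]=12>B[j]=9 take 9, j++
i=1 j=4: A[i]=12>B[j]=11 take 11, j++
i=1 j=5: A[i]=12<=B[j]=12 take 12, i++
i=2 j=5: A[i]=27>B[j]=12 take 12, j++
i=2 j=6: A[i]=27>B[j]=14 take 14, j++
i=2 j=7: A[i]=27>B[j]=17 take 17, j++
i=2 j=8: A[i]=27>B[j]=20 take 20, j++
i=2 j=9: A[i]=27>B[j]=25 take 25, j++
i=2 j=10: A[i]=27<=B[j]=32 take 27, i++
i=3 j=10: A[i]=33>B[j]=32 take 32, j++
i=3 j=11: B done, take A[i]=33, i++
i=4 j=11: B done, take A[i]=36, i++

merged[11] = 25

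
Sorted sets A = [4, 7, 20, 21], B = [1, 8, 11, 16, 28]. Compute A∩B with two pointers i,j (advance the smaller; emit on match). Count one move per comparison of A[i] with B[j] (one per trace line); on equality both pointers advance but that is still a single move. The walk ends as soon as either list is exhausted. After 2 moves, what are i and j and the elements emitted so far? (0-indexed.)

i=0 j=0: 4>1, j++
i=0 j=1: 4<8, i++

i=1, j=1, emitted=[]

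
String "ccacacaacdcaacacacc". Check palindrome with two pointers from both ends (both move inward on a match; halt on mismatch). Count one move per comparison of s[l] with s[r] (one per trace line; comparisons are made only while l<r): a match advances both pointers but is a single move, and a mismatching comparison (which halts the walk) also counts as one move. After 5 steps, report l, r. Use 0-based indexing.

l=5, r=13

[0,18] 'c'=='c' → l++,r--
[1,17] 'c'=='c' → l++,r--
[2,16] 'a'=='a' → l++,r--
[3,15] 'c'=='c' → l++,r--
[4,14] 'a'=='a' → l++,r--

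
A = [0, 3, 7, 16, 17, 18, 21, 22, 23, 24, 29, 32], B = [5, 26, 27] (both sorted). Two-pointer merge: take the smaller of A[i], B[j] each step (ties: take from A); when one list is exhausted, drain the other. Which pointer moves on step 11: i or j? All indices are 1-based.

i

[i=1,j=1] A[i]=0<=B[j]=5 take 0 → i++
[i=2,j=1] A[i]=3<=B[j]=5 take 3 → i++
[i=3,j=1] A[i]=7>B[j]=5 take 5 → j++
[i=3,j=2] A[i]=7<=B[j]=26 take 7 → i++
[i=4,j=2] A[i]=16<=B[j]=26 take 16 → i++
[i=5,j=2] A[i]=17<=B[j]=26 take 17 → i++
[i=6,j=2] A[i]=18<=B[j]=26 take 18 → i++
[i=7,j=2] A[i]=21<=B[j]=26 take 21 → i++
[i=8,j=2] A[i]=22<=B[j]=26 take 22 → i++
[i=9,j=2] A[i]=23<=B[j]=26 take 23 → i++
[i=10,j=2] A[i]=24<=B[j]=26 take 24 → i++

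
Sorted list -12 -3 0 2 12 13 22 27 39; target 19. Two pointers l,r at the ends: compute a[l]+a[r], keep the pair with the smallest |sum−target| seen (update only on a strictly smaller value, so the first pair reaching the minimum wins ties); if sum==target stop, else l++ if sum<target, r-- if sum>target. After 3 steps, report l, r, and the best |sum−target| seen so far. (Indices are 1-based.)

l=2, r=7, best |Δ|=4

l=1 r=9: -12+39=27 d=8 *, r--
l=1 r=8: -12+27=15 d=4 *, l++
l=2 r=8: -3+27=24 d=5, r--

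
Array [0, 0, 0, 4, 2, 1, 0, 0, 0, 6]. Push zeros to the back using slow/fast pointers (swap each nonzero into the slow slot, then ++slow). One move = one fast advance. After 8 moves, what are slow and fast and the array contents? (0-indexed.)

slow=3, fast=8, a=[4, 2, 1, 0, 0, 0, 0, 0, 0, 6]

(s=0,f=0) a[fast]=0 → fast++
(s=0,f=1) a[fast]=0 → fast++
(s=0,f=2) a[fast]=0 → fast++
(s=0,f=3) a[fast]=4≠0 swap→a[0]=4 → slow++,fast++
(s=1,f=4) a[fast]=2≠0 swap→a[1]=2 → slow++,fast++
(s=2,f=5) a[fast]=1≠0 swap→a[2]=1 → slow++,fast++
(s=3,f=6) a[fast]=0 → fast++
(s=3,f=7) a[fast]=0 → fast++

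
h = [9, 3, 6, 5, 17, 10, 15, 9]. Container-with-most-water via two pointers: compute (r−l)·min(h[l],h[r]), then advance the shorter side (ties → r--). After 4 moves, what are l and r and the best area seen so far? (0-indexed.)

l=3, r=6, best area=63

l=0 r=7: min(9,9)*7=63 best=63 *, r--
l=0 r=6: min(9,15)*6=54 best=63, l++
l=1 r=6: min(3,15)*5=15 best=63, l++
l=2 r=6: min(6,15)*4=24 best=63, l++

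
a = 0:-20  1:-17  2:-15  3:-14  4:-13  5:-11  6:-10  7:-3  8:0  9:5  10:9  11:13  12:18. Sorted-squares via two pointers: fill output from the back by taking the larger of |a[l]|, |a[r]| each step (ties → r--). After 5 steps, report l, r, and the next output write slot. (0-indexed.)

l=4, r=11, next write slot=7

l=0 r=12: |-20|>|18| out[12]=400, l++
l=1 r=12: |-17|<=|18| out[11]=324, r--
l=1 r=11: |-17|>|13| out[10]=289, l++
l=2 r=11: |-15|>|13| out[9]=225, l++
l=3 r=11: |-14|>|13| out[8]=196, l++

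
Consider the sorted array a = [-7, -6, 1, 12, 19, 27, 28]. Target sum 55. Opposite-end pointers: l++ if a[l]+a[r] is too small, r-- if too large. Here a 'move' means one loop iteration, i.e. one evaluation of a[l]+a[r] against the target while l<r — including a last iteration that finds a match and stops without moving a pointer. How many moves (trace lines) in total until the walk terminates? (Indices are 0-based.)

6 moves

l=0 r=6: -7+28=21 <55, l++
l=1 r=6: -6+28=22 <55, l++
l=2 r=6: 1+28=29 <55, l++
l=3 r=6: 12+28=40 <55, l++
l=4 r=6: 19+28=47 <55, l++
l=5 r=6: 27+28=55, found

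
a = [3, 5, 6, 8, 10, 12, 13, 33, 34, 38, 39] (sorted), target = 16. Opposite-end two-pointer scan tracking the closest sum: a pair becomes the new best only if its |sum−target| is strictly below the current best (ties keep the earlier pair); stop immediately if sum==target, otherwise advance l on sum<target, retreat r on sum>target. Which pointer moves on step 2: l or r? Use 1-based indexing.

r

[1,11] 3+39=42 d=26 * → r--
[1,10] 3+38=41 d=25 * → r--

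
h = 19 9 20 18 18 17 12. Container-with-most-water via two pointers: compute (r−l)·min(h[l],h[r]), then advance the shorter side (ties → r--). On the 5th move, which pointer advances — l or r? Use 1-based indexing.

l

l=1 r=7: min(19,12)*6=72 best=72 *, r--
l=1 r=6: min(19,17)*5=85 best=85 *, r--
l=1 r=5: min(19,18)*4=72 best=85, r--
l=1 r=4: min(19,18)*3=54 best=85, r--
l=1 r=3: min(19,20)*2=38 best=85, l++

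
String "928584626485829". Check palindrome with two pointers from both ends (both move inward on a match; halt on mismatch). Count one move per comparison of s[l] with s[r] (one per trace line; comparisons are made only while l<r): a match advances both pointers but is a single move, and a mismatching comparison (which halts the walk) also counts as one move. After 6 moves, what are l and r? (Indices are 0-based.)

l=0 r=14: '9'=='9', l++,r--
l=1 r=13: '2'=='2', l++,r--
l=2 r=12: '8'=='8', l++,r--
l=3 r=11: '5'=='5', l++,r--
l=4 r=10: '8'=='8', l++,r--
l=5 r=9: '4'=='4', l++,r--

l=6, r=8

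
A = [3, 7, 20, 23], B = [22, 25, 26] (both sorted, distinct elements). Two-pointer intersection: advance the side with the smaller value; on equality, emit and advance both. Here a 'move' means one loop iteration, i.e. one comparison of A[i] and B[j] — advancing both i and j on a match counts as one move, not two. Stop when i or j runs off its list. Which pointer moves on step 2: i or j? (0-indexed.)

i

[i=0,j=0] 3<22 → i++
[i=1,j=0] 7<22 → i++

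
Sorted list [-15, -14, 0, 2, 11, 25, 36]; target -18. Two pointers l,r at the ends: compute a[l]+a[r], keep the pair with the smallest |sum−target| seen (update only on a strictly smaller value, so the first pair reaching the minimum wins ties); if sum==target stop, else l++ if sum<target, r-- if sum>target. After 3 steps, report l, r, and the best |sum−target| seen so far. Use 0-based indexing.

l=0, r=3, best |Δ|=14

[0,6] -15+36=21 d=39 * → r--
[0,5] -15+25=10 d=28 * → r--
[0,4] -15+11=-4 d=14 * → r--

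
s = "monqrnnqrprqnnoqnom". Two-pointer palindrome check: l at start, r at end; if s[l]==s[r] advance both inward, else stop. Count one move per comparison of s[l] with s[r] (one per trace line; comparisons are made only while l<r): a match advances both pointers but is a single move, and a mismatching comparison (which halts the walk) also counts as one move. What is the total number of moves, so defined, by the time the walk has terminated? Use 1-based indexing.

l=1 r=19: 'm'=='m', l++,r--
l=2 r=18: 'o'=='o', l++,r--
l=3 r=17: 'n'=='n', l++,r--
l=4 r=16: 'q'=='q', l++,r--
l=5 r=15: 'r'!='o', stop

5 moves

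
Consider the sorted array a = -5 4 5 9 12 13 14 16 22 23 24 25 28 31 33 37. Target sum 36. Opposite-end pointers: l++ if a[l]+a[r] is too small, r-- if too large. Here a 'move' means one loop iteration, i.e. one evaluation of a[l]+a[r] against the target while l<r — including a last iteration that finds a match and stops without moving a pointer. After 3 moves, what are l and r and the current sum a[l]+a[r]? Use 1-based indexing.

l=2, r=14, sum=35

l=1 r=16: -5+37=32 <36, l++
l=2 r=16: 4+37=41 >36, r--
l=2 r=15: 4+33=37 >36, r--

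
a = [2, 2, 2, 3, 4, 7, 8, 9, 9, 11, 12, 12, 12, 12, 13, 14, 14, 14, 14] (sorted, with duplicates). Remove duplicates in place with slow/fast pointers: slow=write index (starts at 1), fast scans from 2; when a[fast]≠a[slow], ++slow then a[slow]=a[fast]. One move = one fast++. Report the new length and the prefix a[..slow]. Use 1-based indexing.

length 10; prefix = [2, 3, 4, 7, 8, 9, 11, 12, 13, 14]

(s=1,f=2) a[fast]=2=a[slow] dup → fast++
(s=1,f=3) a[fast]=2=a[slow] dup → fast++
(s=1,f=4) a[fast]=3≠a[slow]=2 write a[2]=3 → slow++,fast++
(s=2,f=5) a[fast]=4≠a[slow]=3 write a[3]=4 → slow++,fast++
(s=3,f=6) a[fast]=7≠a[slow]=4 write a[4]=7 → slow++,fast++
(s=4,f=7) a[fast]=8≠a[slow]=7 write a[5]=8 → slow++,fast++
(s=5,f=8) a[fast]=9≠a[slow]=8 write a[6]=9 → slow++,fast++
(s=6,f=9) a[fast]=9=a[slow] dup → fast++
(s=6,f=10) a[fast]=11≠a[slow]=9 write a[7]=11 → slow++,fast++
(s=7,f=11) a[fast]=12≠a[slow]=11 write a[8]=12 → slow++,fast++
(s=8,f=12) a[fast]=12=a[slow] dup → fast++
(s=8,f=13) a[fast]=12=a[slow] dup → fast++
(s=8,f=14) a[fast]=12=a[slow] dup → fast++
(s=8,f=15) a[fast]=13≠a[slow]=12 write a[9]=13 → slow++,fast++
(s=9,f=16) a[fast]=14≠a[slow]=13 write a[10]=14 → slow++,fast++
(s=10,f=17) a[fast]=14=a[slow] dup → fast++
(s=10,f=18) a[fast]=14=a[slow] dup → fast++
(s=10,f=19) a[fast]=14=a[slow] dup → fast++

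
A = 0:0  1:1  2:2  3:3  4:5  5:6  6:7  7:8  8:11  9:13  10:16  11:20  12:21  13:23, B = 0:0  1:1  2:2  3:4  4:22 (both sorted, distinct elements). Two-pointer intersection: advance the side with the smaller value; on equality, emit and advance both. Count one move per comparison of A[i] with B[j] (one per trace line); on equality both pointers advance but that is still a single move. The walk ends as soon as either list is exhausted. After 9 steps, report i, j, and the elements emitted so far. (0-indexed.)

[i=0,j=0] 0==0 emit → i++,j++
[i=1,j=1] 1==1 emit → i++,j++
[i=2,j=2] 2==2 emit → i++,j++
[i=3,j=3] 3<4 → i++
[i=4,j=3] 5>4 → j++
[i=4,j=4] 5<22 → i++
[i=5,j=4] 6<22 → i++
[i=6,j=4] 7<22 → i++
[i=7,j=4] 8<22 → i++

i=8, j=4, emitted=[0, 1, 2]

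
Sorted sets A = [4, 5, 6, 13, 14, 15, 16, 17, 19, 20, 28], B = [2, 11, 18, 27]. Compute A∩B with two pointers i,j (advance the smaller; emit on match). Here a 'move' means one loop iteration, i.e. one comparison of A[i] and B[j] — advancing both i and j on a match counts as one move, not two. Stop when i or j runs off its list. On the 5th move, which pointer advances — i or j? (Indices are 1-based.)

j

[i=1,j=1] 4>2 → j++
[i=1,j=2] 4<11 → i++
[i=2,j=2] 5<11 → i++
[i=3,j=2] 6<11 → i++
[i=4,j=2] 13>11 → j++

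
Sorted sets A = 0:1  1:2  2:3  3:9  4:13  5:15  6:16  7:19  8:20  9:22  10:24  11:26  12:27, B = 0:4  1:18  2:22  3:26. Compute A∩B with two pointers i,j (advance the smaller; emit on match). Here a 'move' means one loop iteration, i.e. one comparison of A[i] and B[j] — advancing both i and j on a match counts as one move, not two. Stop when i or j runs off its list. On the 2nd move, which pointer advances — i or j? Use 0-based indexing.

[i=0,j=0] 1<4 → i++
[i=1,j=0] 2<4 → i++

i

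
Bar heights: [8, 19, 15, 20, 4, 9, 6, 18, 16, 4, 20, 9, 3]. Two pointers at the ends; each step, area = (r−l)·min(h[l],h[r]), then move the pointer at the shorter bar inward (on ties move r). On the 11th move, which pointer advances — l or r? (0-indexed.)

r

[0,12] min(8,3)*12=36 best=36 * → r--
[0,11] min(8,9)*11=88 best=88 * → l++
[1,11] min(19,9)*10=90 best=90 * → r--
[1,10] min(19,20)*9=171 best=171 * → l++
[2,10] min(15,20)*8=120 best=171 → l++
[3,10] min(20,20)*7=140 best=171 → r--
[3,9] min(20,4)*6=24 best=171 → r--
[3,8] min(20,16)*5=80 best=171 → r--
[3,7] min(20,18)*4=72 best=171 → r--
[3,6] min(20,6)*3=18 best=171 → r--
[3,5] min(20,9)*2=18 best=171 → r--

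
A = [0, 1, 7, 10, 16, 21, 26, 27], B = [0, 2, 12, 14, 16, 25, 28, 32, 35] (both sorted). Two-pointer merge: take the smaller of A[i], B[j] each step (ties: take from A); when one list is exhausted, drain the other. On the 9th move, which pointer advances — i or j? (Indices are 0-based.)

i

[i=0,j=0] A[i]=0<=B[j]=0 take 0 → i++
[i=1,j=0] A[i]=1>B[j]=0 take 0 → j++
[i=1,j=1] A[i]=1<=B[j]=2 take 1 → i++
[i=2,j=1] A[i]=7>B[j]=2 take 2 → j++
[i=2,j=2] A[i]=7<=B[j]=12 take 7 → i++
[i=3,j=2] A[i]=10<=B[j]=12 take 10 → i++
[i=4,j=2] A[i]=16>B[j]=12 take 12 → j++
[i=4,j=3] A[i]=16>B[j]=14 take 14 → j++
[i=4,j=4] A[i]=16<=B[j]=16 take 16 → i++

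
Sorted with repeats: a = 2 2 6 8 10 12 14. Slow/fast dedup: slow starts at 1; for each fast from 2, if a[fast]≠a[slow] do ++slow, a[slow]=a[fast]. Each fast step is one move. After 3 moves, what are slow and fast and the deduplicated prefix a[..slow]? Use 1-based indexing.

slow=3, fast=5, prefix=[2, 6, 8]

(s=1,f=2) a[fast]=2=a[slow] dup → fast++
(s=1,f=3) a[fast]=6≠a[slow]=2 write a[2]=6 → slow++,fast++
(s=2,f=4) a[fast]=8≠a[slow]=6 write a[3]=8 → slow++,fast++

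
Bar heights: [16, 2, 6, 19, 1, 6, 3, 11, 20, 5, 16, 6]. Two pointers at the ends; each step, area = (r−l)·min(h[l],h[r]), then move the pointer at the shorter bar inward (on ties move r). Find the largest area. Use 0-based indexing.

l=0 r=11: min(16,6)*11=66 best=66 *, r--
l=0 r=10: min(16,16)*10=160 best=160 *, r--
l=0 r=9: min(16,5)*9=45 best=160, r--
l=0 r=8: min(16,20)*8=128 best=160, l++
l=1 r=8: min(2,20)*7=14 best=160, l++
l=2 r=8: min(6,20)*6=36 best=160, l++
l=3 r=8: min(19,20)*5=95 best=160, l++
l=4 r=8: min(1,20)*4=4 best=160, l++
l=5 r=8: min(6,20)*3=18 best=160, l++
l=6 r=8: min(3,20)*2=6 best=160, l++
l=7 r=8: min(11,20)*1=11 best=160, l++

max area = 160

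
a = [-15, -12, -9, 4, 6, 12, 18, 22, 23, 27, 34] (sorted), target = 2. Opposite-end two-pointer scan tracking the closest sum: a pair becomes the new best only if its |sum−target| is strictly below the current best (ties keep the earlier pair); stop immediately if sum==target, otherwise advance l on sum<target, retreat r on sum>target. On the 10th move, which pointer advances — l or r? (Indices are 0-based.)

r

l=0 r=10: -15+34=19 d=17 *, r--
l=0 r=9: -15+27=12 d=10 *, r--
l=0 r=8: -15+23=8 d=6 *, r--
l=0 r=7: -15+22=7 d=5 *, r--
l=0 r=6: -15+18=3 d=1 *, r--
l=0 r=5: -15+12=-3 d=5, l++
l=1 r=5: -12+12=0 d=2, l++
l=2 r=5: -9+12=3 d=1, r--
l=2 r=4: -9+6=-3 d=5, l++
l=3 r=4: 4+6=10 d=8, r--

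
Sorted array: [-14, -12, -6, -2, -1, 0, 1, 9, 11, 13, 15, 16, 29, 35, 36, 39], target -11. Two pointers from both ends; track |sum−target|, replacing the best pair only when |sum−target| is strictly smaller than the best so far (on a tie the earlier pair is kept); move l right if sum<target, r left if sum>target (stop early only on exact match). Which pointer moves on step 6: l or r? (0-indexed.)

[0,15] -14+39=25 d=36 * → r--
[0,14] -14+36=22 d=33 * → r--
[0,13] -14+35=21 d=32 * → r--
[0,12] -14+29=15 d=26 * → r--
[0,11] -14+16=2 d=13 * → r--
[0,10] -14+15=1 d=12 * → r--

r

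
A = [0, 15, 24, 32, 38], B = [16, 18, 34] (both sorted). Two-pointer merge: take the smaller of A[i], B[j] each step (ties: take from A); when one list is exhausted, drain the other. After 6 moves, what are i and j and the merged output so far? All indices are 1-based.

i=1 j=1: A[i]=0<=B[j]=16 take 0, i++
i=2 j=1: A[i]=15<=B[j]=16 take 15, i++
i=3 j=1: A[i]=24>B[j]=16 take 16, j++
i=3 j=2: A[i]=24>B[j]=18 take 18, j++
i=3 j=3: A[i]=24<=B[j]=34 take 24, i++
i=4 j=3: A[i]=32<=B[j]=34 take 32, i++

i=5, j=3, merged so far=[0, 15, 16, 18, 24, 32]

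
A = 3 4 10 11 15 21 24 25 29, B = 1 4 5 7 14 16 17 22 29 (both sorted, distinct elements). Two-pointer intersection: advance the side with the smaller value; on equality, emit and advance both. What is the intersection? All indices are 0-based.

[i=0,j=0] 3>1 → j++
[i=0,j=1] 3<4 → i++
[i=1,j=1] 4==4 emit → i++,j++
[i=2,j=2] 10>5 → j++
[i=2,j=3] 10>7 → j++
[i=2,j=4] 10<14 → i++
[i=3,j=4] 11<14 → i++
[i=4,j=4] 15>14 → j++
[i=4,j=5] 15<16 → i++
[i=5,j=5] 21>16 → j++
[i=5,j=6] 21>17 → j++
[i=5,j=7] 21<22 → i++
[i=6,j=7] 24>22 → j++
[i=6,j=8] 24<29 → i++
[i=7,j=8] 25<29 → i++
[i=8,j=8] 29==29 emit → i++,j++

intersection = [4, 29]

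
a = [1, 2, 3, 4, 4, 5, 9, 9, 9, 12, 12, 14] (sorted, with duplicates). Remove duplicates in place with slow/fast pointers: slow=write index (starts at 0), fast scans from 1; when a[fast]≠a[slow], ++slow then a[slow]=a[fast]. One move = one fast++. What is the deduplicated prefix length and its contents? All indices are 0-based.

slow=0 fast=1: a[fast]=2≠a[slow]=1 write a[1]=2, slow++,fast++
slow=1 fast=2: a[fast]=3≠a[slow]=2 write a[2]=3, slow++,fast++
slow=2 fast=3: a[fast]=4≠a[slow]=3 write a[3]=4, slow++,fast++
slow=3 fast=4: a[fast]=4=a[slow] dup, fast++
slow=3 fast=5: a[fast]=5≠a[slow]=4 write a[4]=5, slow++,fast++
slow=4 fast=6: a[fast]=9≠a[slow]=5 write a[5]=9, slow++,fast++
slow=5 fast=7: a[fast]=9=a[slow] dup, fast++
slow=5 fast=8: a[fast]=9=a[slow] dup, fast++
slow=5 fast=9: a[fast]=12≠a[slow]=9 write a[6]=12, slow++,fast++
slow=6 fast=10: a[fast]=12=a[slow] dup, fast++
slow=6 fast=11: a[fast]=14≠a[slow]=12 write a[7]=14, slow++,fast++

length 8; prefix = [1, 2, 3, 4, 5, 9, 12, 14]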